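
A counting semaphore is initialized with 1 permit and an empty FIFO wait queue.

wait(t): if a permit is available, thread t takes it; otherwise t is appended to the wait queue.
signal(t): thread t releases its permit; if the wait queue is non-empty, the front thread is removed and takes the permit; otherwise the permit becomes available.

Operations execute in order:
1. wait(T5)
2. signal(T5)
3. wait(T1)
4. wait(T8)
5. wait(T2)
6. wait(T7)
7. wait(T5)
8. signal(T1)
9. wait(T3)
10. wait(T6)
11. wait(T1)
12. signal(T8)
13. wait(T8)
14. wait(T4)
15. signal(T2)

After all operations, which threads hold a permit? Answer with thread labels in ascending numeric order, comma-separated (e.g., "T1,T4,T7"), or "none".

Step 1: wait(T5) -> count=0 queue=[] holders={T5}
Step 2: signal(T5) -> count=1 queue=[] holders={none}
Step 3: wait(T1) -> count=0 queue=[] holders={T1}
Step 4: wait(T8) -> count=0 queue=[T8] holders={T1}
Step 5: wait(T2) -> count=0 queue=[T8,T2] holders={T1}
Step 6: wait(T7) -> count=0 queue=[T8,T2,T7] holders={T1}
Step 7: wait(T5) -> count=0 queue=[T8,T2,T7,T5] holders={T1}
Step 8: signal(T1) -> count=0 queue=[T2,T7,T5] holders={T8}
Step 9: wait(T3) -> count=0 queue=[T2,T7,T5,T3] holders={T8}
Step 10: wait(T6) -> count=0 queue=[T2,T7,T5,T3,T6] holders={T8}
Step 11: wait(T1) -> count=0 queue=[T2,T7,T5,T3,T6,T1] holders={T8}
Step 12: signal(T8) -> count=0 queue=[T7,T5,T3,T6,T1] holders={T2}
Step 13: wait(T8) -> count=0 queue=[T7,T5,T3,T6,T1,T8] holders={T2}
Step 14: wait(T4) -> count=0 queue=[T7,T5,T3,T6,T1,T8,T4] holders={T2}
Step 15: signal(T2) -> count=0 queue=[T5,T3,T6,T1,T8,T4] holders={T7}
Final holders: T7

Answer: T7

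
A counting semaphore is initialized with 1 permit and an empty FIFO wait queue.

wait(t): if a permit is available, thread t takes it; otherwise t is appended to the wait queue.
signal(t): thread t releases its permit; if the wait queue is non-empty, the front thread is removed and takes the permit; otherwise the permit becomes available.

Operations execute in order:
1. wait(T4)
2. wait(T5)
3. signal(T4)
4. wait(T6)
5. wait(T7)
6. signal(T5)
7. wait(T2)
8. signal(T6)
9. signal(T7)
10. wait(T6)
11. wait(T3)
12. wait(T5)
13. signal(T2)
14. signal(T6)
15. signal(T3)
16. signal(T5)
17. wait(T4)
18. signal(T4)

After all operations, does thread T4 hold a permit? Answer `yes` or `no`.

Answer: no

Derivation:
Step 1: wait(T4) -> count=0 queue=[] holders={T4}
Step 2: wait(T5) -> count=0 queue=[T5] holders={T4}
Step 3: signal(T4) -> count=0 queue=[] holders={T5}
Step 4: wait(T6) -> count=0 queue=[T6] holders={T5}
Step 5: wait(T7) -> count=0 queue=[T6,T7] holders={T5}
Step 6: signal(T5) -> count=0 queue=[T7] holders={T6}
Step 7: wait(T2) -> count=0 queue=[T7,T2] holders={T6}
Step 8: signal(T6) -> count=0 queue=[T2] holders={T7}
Step 9: signal(T7) -> count=0 queue=[] holders={T2}
Step 10: wait(T6) -> count=0 queue=[T6] holders={T2}
Step 11: wait(T3) -> count=0 queue=[T6,T3] holders={T2}
Step 12: wait(T5) -> count=0 queue=[T6,T3,T5] holders={T2}
Step 13: signal(T2) -> count=0 queue=[T3,T5] holders={T6}
Step 14: signal(T6) -> count=0 queue=[T5] holders={T3}
Step 15: signal(T3) -> count=0 queue=[] holders={T5}
Step 16: signal(T5) -> count=1 queue=[] holders={none}
Step 17: wait(T4) -> count=0 queue=[] holders={T4}
Step 18: signal(T4) -> count=1 queue=[] holders={none}
Final holders: {none} -> T4 not in holders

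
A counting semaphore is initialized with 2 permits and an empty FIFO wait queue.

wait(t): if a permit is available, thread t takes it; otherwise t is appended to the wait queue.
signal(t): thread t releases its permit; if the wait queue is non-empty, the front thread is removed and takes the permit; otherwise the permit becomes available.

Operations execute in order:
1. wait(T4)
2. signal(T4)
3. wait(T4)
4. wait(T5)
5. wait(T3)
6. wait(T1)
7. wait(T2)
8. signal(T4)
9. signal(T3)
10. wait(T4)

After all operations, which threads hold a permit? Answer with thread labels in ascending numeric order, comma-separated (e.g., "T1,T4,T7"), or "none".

Step 1: wait(T4) -> count=1 queue=[] holders={T4}
Step 2: signal(T4) -> count=2 queue=[] holders={none}
Step 3: wait(T4) -> count=1 queue=[] holders={T4}
Step 4: wait(T5) -> count=0 queue=[] holders={T4,T5}
Step 5: wait(T3) -> count=0 queue=[T3] holders={T4,T5}
Step 6: wait(T1) -> count=0 queue=[T3,T1] holders={T4,T5}
Step 7: wait(T2) -> count=0 queue=[T3,T1,T2] holders={T4,T5}
Step 8: signal(T4) -> count=0 queue=[T1,T2] holders={T3,T5}
Step 9: signal(T3) -> count=0 queue=[T2] holders={T1,T5}
Step 10: wait(T4) -> count=0 queue=[T2,T4] holders={T1,T5}
Final holders: T1,T5

Answer: T1,T5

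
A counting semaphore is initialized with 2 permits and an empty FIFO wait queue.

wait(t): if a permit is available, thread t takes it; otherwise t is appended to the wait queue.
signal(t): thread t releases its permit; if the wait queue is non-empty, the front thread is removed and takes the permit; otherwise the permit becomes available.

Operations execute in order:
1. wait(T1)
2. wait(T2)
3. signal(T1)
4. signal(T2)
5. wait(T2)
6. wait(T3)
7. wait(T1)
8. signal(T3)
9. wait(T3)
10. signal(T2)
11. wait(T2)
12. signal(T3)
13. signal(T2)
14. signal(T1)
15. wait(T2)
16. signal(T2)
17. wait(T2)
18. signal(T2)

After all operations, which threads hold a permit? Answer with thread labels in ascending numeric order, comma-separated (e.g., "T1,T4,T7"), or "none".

Step 1: wait(T1) -> count=1 queue=[] holders={T1}
Step 2: wait(T2) -> count=0 queue=[] holders={T1,T2}
Step 3: signal(T1) -> count=1 queue=[] holders={T2}
Step 4: signal(T2) -> count=2 queue=[] holders={none}
Step 5: wait(T2) -> count=1 queue=[] holders={T2}
Step 6: wait(T3) -> count=0 queue=[] holders={T2,T3}
Step 7: wait(T1) -> count=0 queue=[T1] holders={T2,T3}
Step 8: signal(T3) -> count=0 queue=[] holders={T1,T2}
Step 9: wait(T3) -> count=0 queue=[T3] holders={T1,T2}
Step 10: signal(T2) -> count=0 queue=[] holders={T1,T3}
Step 11: wait(T2) -> count=0 queue=[T2] holders={T1,T3}
Step 12: signal(T3) -> count=0 queue=[] holders={T1,T2}
Step 13: signal(T2) -> count=1 queue=[] holders={T1}
Step 14: signal(T1) -> count=2 queue=[] holders={none}
Step 15: wait(T2) -> count=1 queue=[] holders={T2}
Step 16: signal(T2) -> count=2 queue=[] holders={none}
Step 17: wait(T2) -> count=1 queue=[] holders={T2}
Step 18: signal(T2) -> count=2 queue=[] holders={none}
Final holders: none

Answer: none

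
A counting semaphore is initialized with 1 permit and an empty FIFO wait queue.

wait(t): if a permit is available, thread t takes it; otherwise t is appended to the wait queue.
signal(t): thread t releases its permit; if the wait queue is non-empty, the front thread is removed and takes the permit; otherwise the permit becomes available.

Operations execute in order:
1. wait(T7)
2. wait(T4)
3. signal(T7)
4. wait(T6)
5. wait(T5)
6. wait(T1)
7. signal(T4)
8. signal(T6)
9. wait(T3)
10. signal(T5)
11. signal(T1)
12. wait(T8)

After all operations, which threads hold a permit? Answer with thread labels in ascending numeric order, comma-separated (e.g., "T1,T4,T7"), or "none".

Answer: T3

Derivation:
Step 1: wait(T7) -> count=0 queue=[] holders={T7}
Step 2: wait(T4) -> count=0 queue=[T4] holders={T7}
Step 3: signal(T7) -> count=0 queue=[] holders={T4}
Step 4: wait(T6) -> count=0 queue=[T6] holders={T4}
Step 5: wait(T5) -> count=0 queue=[T6,T5] holders={T4}
Step 6: wait(T1) -> count=0 queue=[T6,T5,T1] holders={T4}
Step 7: signal(T4) -> count=0 queue=[T5,T1] holders={T6}
Step 8: signal(T6) -> count=0 queue=[T1] holders={T5}
Step 9: wait(T3) -> count=0 queue=[T1,T3] holders={T5}
Step 10: signal(T5) -> count=0 queue=[T3] holders={T1}
Step 11: signal(T1) -> count=0 queue=[] holders={T3}
Step 12: wait(T8) -> count=0 queue=[T8] holders={T3}
Final holders: T3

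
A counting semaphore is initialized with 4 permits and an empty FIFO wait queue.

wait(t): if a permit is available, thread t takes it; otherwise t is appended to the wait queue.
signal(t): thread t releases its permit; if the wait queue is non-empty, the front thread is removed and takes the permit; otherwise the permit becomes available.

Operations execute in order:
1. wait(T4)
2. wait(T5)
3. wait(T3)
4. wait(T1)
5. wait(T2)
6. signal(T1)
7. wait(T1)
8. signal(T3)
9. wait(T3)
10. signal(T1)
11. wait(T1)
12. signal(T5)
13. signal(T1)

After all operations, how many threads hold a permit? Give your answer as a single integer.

Step 1: wait(T4) -> count=3 queue=[] holders={T4}
Step 2: wait(T5) -> count=2 queue=[] holders={T4,T5}
Step 3: wait(T3) -> count=1 queue=[] holders={T3,T4,T5}
Step 4: wait(T1) -> count=0 queue=[] holders={T1,T3,T4,T5}
Step 5: wait(T2) -> count=0 queue=[T2] holders={T1,T3,T4,T5}
Step 6: signal(T1) -> count=0 queue=[] holders={T2,T3,T4,T5}
Step 7: wait(T1) -> count=0 queue=[T1] holders={T2,T3,T4,T5}
Step 8: signal(T3) -> count=0 queue=[] holders={T1,T2,T4,T5}
Step 9: wait(T3) -> count=0 queue=[T3] holders={T1,T2,T4,T5}
Step 10: signal(T1) -> count=0 queue=[] holders={T2,T3,T4,T5}
Step 11: wait(T1) -> count=0 queue=[T1] holders={T2,T3,T4,T5}
Step 12: signal(T5) -> count=0 queue=[] holders={T1,T2,T3,T4}
Step 13: signal(T1) -> count=1 queue=[] holders={T2,T3,T4}
Final holders: {T2,T3,T4} -> 3 thread(s)

Answer: 3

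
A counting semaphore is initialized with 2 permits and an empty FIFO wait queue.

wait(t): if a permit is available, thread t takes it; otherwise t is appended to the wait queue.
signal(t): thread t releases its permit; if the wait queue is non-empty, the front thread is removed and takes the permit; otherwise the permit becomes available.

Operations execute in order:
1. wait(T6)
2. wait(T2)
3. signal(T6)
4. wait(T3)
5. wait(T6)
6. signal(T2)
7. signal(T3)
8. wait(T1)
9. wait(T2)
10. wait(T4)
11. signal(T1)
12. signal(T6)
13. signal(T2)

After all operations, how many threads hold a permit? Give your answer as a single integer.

Answer: 1

Derivation:
Step 1: wait(T6) -> count=1 queue=[] holders={T6}
Step 2: wait(T2) -> count=0 queue=[] holders={T2,T6}
Step 3: signal(T6) -> count=1 queue=[] holders={T2}
Step 4: wait(T3) -> count=0 queue=[] holders={T2,T3}
Step 5: wait(T6) -> count=0 queue=[T6] holders={T2,T3}
Step 6: signal(T2) -> count=0 queue=[] holders={T3,T6}
Step 7: signal(T3) -> count=1 queue=[] holders={T6}
Step 8: wait(T1) -> count=0 queue=[] holders={T1,T6}
Step 9: wait(T2) -> count=0 queue=[T2] holders={T1,T6}
Step 10: wait(T4) -> count=0 queue=[T2,T4] holders={T1,T6}
Step 11: signal(T1) -> count=0 queue=[T4] holders={T2,T6}
Step 12: signal(T6) -> count=0 queue=[] holders={T2,T4}
Step 13: signal(T2) -> count=1 queue=[] holders={T4}
Final holders: {T4} -> 1 thread(s)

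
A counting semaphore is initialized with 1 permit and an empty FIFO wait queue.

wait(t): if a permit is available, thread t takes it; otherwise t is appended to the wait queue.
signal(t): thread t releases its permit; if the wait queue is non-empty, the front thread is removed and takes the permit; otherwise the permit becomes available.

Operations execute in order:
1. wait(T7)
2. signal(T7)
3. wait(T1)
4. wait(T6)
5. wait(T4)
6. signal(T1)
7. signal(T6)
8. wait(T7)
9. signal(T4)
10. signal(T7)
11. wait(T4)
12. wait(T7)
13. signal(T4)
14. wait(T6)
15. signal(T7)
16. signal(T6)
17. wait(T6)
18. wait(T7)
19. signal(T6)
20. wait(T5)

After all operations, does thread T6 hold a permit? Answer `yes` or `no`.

Answer: no

Derivation:
Step 1: wait(T7) -> count=0 queue=[] holders={T7}
Step 2: signal(T7) -> count=1 queue=[] holders={none}
Step 3: wait(T1) -> count=0 queue=[] holders={T1}
Step 4: wait(T6) -> count=0 queue=[T6] holders={T1}
Step 5: wait(T4) -> count=0 queue=[T6,T4] holders={T1}
Step 6: signal(T1) -> count=0 queue=[T4] holders={T6}
Step 7: signal(T6) -> count=0 queue=[] holders={T4}
Step 8: wait(T7) -> count=0 queue=[T7] holders={T4}
Step 9: signal(T4) -> count=0 queue=[] holders={T7}
Step 10: signal(T7) -> count=1 queue=[] holders={none}
Step 11: wait(T4) -> count=0 queue=[] holders={T4}
Step 12: wait(T7) -> count=0 queue=[T7] holders={T4}
Step 13: signal(T4) -> count=0 queue=[] holders={T7}
Step 14: wait(T6) -> count=0 queue=[T6] holders={T7}
Step 15: signal(T7) -> count=0 queue=[] holders={T6}
Step 16: signal(T6) -> count=1 queue=[] holders={none}
Step 17: wait(T6) -> count=0 queue=[] holders={T6}
Step 18: wait(T7) -> count=0 queue=[T7] holders={T6}
Step 19: signal(T6) -> count=0 queue=[] holders={T7}
Step 20: wait(T5) -> count=0 queue=[T5] holders={T7}
Final holders: {T7} -> T6 not in holders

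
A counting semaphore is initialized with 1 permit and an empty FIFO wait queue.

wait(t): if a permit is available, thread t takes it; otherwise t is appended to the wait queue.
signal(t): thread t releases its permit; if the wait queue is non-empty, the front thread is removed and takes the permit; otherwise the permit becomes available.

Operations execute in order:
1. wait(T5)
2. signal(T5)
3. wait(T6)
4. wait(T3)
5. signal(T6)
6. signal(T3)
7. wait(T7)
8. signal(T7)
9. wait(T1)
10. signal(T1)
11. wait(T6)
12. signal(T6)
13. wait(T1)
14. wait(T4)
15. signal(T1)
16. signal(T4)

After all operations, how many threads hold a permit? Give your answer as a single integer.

Answer: 0

Derivation:
Step 1: wait(T5) -> count=0 queue=[] holders={T5}
Step 2: signal(T5) -> count=1 queue=[] holders={none}
Step 3: wait(T6) -> count=0 queue=[] holders={T6}
Step 4: wait(T3) -> count=0 queue=[T3] holders={T6}
Step 5: signal(T6) -> count=0 queue=[] holders={T3}
Step 6: signal(T3) -> count=1 queue=[] holders={none}
Step 7: wait(T7) -> count=0 queue=[] holders={T7}
Step 8: signal(T7) -> count=1 queue=[] holders={none}
Step 9: wait(T1) -> count=0 queue=[] holders={T1}
Step 10: signal(T1) -> count=1 queue=[] holders={none}
Step 11: wait(T6) -> count=0 queue=[] holders={T6}
Step 12: signal(T6) -> count=1 queue=[] holders={none}
Step 13: wait(T1) -> count=0 queue=[] holders={T1}
Step 14: wait(T4) -> count=0 queue=[T4] holders={T1}
Step 15: signal(T1) -> count=0 queue=[] holders={T4}
Step 16: signal(T4) -> count=1 queue=[] holders={none}
Final holders: {none} -> 0 thread(s)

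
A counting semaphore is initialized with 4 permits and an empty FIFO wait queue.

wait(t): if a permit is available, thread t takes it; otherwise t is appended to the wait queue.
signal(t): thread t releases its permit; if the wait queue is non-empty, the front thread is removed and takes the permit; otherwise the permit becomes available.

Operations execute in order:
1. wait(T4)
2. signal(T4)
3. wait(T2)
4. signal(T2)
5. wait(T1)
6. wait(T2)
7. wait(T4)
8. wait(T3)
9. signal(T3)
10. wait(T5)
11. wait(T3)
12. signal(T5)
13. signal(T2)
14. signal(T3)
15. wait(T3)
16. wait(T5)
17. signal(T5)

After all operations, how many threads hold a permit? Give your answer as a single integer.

Step 1: wait(T4) -> count=3 queue=[] holders={T4}
Step 2: signal(T4) -> count=4 queue=[] holders={none}
Step 3: wait(T2) -> count=3 queue=[] holders={T2}
Step 4: signal(T2) -> count=4 queue=[] holders={none}
Step 5: wait(T1) -> count=3 queue=[] holders={T1}
Step 6: wait(T2) -> count=2 queue=[] holders={T1,T2}
Step 7: wait(T4) -> count=1 queue=[] holders={T1,T2,T4}
Step 8: wait(T3) -> count=0 queue=[] holders={T1,T2,T3,T4}
Step 9: signal(T3) -> count=1 queue=[] holders={T1,T2,T4}
Step 10: wait(T5) -> count=0 queue=[] holders={T1,T2,T4,T5}
Step 11: wait(T3) -> count=0 queue=[T3] holders={T1,T2,T4,T5}
Step 12: signal(T5) -> count=0 queue=[] holders={T1,T2,T3,T4}
Step 13: signal(T2) -> count=1 queue=[] holders={T1,T3,T4}
Step 14: signal(T3) -> count=2 queue=[] holders={T1,T4}
Step 15: wait(T3) -> count=1 queue=[] holders={T1,T3,T4}
Step 16: wait(T5) -> count=0 queue=[] holders={T1,T3,T4,T5}
Step 17: signal(T5) -> count=1 queue=[] holders={T1,T3,T4}
Final holders: {T1,T3,T4} -> 3 thread(s)

Answer: 3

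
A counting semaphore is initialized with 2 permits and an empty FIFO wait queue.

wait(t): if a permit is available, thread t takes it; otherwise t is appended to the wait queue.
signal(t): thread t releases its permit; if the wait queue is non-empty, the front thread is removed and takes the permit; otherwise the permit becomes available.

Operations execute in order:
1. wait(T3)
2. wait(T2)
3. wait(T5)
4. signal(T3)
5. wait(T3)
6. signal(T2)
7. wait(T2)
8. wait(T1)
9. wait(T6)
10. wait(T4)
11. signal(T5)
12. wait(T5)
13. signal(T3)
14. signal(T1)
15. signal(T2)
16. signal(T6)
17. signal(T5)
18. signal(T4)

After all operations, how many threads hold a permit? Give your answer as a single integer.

Step 1: wait(T3) -> count=1 queue=[] holders={T3}
Step 2: wait(T2) -> count=0 queue=[] holders={T2,T3}
Step 3: wait(T5) -> count=0 queue=[T5] holders={T2,T3}
Step 4: signal(T3) -> count=0 queue=[] holders={T2,T5}
Step 5: wait(T3) -> count=0 queue=[T3] holders={T2,T5}
Step 6: signal(T2) -> count=0 queue=[] holders={T3,T5}
Step 7: wait(T2) -> count=0 queue=[T2] holders={T3,T5}
Step 8: wait(T1) -> count=0 queue=[T2,T1] holders={T3,T5}
Step 9: wait(T6) -> count=0 queue=[T2,T1,T6] holders={T3,T5}
Step 10: wait(T4) -> count=0 queue=[T2,T1,T6,T4] holders={T3,T5}
Step 11: signal(T5) -> count=0 queue=[T1,T6,T4] holders={T2,T3}
Step 12: wait(T5) -> count=0 queue=[T1,T6,T4,T5] holders={T2,T3}
Step 13: signal(T3) -> count=0 queue=[T6,T4,T5] holders={T1,T2}
Step 14: signal(T1) -> count=0 queue=[T4,T5] holders={T2,T6}
Step 15: signal(T2) -> count=0 queue=[T5] holders={T4,T6}
Step 16: signal(T6) -> count=0 queue=[] holders={T4,T5}
Step 17: signal(T5) -> count=1 queue=[] holders={T4}
Step 18: signal(T4) -> count=2 queue=[] holders={none}
Final holders: {none} -> 0 thread(s)

Answer: 0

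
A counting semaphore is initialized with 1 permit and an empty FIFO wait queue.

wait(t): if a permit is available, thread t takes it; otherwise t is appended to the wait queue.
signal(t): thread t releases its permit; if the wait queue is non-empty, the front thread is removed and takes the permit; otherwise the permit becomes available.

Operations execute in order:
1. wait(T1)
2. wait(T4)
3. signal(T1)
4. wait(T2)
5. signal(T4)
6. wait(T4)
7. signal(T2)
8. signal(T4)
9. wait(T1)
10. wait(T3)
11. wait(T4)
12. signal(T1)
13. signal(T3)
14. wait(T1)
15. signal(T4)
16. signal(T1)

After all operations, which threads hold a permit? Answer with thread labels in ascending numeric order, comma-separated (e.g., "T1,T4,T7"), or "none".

Answer: none

Derivation:
Step 1: wait(T1) -> count=0 queue=[] holders={T1}
Step 2: wait(T4) -> count=0 queue=[T4] holders={T1}
Step 3: signal(T1) -> count=0 queue=[] holders={T4}
Step 4: wait(T2) -> count=0 queue=[T2] holders={T4}
Step 5: signal(T4) -> count=0 queue=[] holders={T2}
Step 6: wait(T4) -> count=0 queue=[T4] holders={T2}
Step 7: signal(T2) -> count=0 queue=[] holders={T4}
Step 8: signal(T4) -> count=1 queue=[] holders={none}
Step 9: wait(T1) -> count=0 queue=[] holders={T1}
Step 10: wait(T3) -> count=0 queue=[T3] holders={T1}
Step 11: wait(T4) -> count=0 queue=[T3,T4] holders={T1}
Step 12: signal(T1) -> count=0 queue=[T4] holders={T3}
Step 13: signal(T3) -> count=0 queue=[] holders={T4}
Step 14: wait(T1) -> count=0 queue=[T1] holders={T4}
Step 15: signal(T4) -> count=0 queue=[] holders={T1}
Step 16: signal(T1) -> count=1 queue=[] holders={none}
Final holders: none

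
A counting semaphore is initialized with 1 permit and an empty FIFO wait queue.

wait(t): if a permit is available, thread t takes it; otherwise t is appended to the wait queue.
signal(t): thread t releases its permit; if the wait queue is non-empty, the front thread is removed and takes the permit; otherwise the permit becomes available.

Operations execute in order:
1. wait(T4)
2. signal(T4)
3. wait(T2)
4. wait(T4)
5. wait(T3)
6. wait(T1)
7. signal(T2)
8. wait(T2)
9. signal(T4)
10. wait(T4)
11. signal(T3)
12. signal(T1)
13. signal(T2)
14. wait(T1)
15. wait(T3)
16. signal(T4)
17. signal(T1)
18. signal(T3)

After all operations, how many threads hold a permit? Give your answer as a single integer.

Step 1: wait(T4) -> count=0 queue=[] holders={T4}
Step 2: signal(T4) -> count=1 queue=[] holders={none}
Step 3: wait(T2) -> count=0 queue=[] holders={T2}
Step 4: wait(T4) -> count=0 queue=[T4] holders={T2}
Step 5: wait(T3) -> count=0 queue=[T4,T3] holders={T2}
Step 6: wait(T1) -> count=0 queue=[T4,T3,T1] holders={T2}
Step 7: signal(T2) -> count=0 queue=[T3,T1] holders={T4}
Step 8: wait(T2) -> count=0 queue=[T3,T1,T2] holders={T4}
Step 9: signal(T4) -> count=0 queue=[T1,T2] holders={T3}
Step 10: wait(T4) -> count=0 queue=[T1,T2,T4] holders={T3}
Step 11: signal(T3) -> count=0 queue=[T2,T4] holders={T1}
Step 12: signal(T1) -> count=0 queue=[T4] holders={T2}
Step 13: signal(T2) -> count=0 queue=[] holders={T4}
Step 14: wait(T1) -> count=0 queue=[T1] holders={T4}
Step 15: wait(T3) -> count=0 queue=[T1,T3] holders={T4}
Step 16: signal(T4) -> count=0 queue=[T3] holders={T1}
Step 17: signal(T1) -> count=0 queue=[] holders={T3}
Step 18: signal(T3) -> count=1 queue=[] holders={none}
Final holders: {none} -> 0 thread(s)

Answer: 0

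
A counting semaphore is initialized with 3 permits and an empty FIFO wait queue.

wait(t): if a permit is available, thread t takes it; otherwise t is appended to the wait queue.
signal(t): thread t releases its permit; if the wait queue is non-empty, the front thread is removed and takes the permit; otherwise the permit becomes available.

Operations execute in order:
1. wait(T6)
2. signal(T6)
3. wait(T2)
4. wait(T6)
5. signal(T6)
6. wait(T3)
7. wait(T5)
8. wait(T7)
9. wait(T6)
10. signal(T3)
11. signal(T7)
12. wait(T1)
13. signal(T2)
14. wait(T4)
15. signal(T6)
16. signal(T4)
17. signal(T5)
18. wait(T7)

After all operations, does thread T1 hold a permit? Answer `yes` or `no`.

Answer: yes

Derivation:
Step 1: wait(T6) -> count=2 queue=[] holders={T6}
Step 2: signal(T6) -> count=3 queue=[] holders={none}
Step 3: wait(T2) -> count=2 queue=[] holders={T2}
Step 4: wait(T6) -> count=1 queue=[] holders={T2,T6}
Step 5: signal(T6) -> count=2 queue=[] holders={T2}
Step 6: wait(T3) -> count=1 queue=[] holders={T2,T3}
Step 7: wait(T5) -> count=0 queue=[] holders={T2,T3,T5}
Step 8: wait(T7) -> count=0 queue=[T7] holders={T2,T3,T5}
Step 9: wait(T6) -> count=0 queue=[T7,T6] holders={T2,T3,T5}
Step 10: signal(T3) -> count=0 queue=[T6] holders={T2,T5,T7}
Step 11: signal(T7) -> count=0 queue=[] holders={T2,T5,T6}
Step 12: wait(T1) -> count=0 queue=[T1] holders={T2,T5,T6}
Step 13: signal(T2) -> count=0 queue=[] holders={T1,T5,T6}
Step 14: wait(T4) -> count=0 queue=[T4] holders={T1,T5,T6}
Step 15: signal(T6) -> count=0 queue=[] holders={T1,T4,T5}
Step 16: signal(T4) -> count=1 queue=[] holders={T1,T5}
Step 17: signal(T5) -> count=2 queue=[] holders={T1}
Step 18: wait(T7) -> count=1 queue=[] holders={T1,T7}
Final holders: {T1,T7} -> T1 in holders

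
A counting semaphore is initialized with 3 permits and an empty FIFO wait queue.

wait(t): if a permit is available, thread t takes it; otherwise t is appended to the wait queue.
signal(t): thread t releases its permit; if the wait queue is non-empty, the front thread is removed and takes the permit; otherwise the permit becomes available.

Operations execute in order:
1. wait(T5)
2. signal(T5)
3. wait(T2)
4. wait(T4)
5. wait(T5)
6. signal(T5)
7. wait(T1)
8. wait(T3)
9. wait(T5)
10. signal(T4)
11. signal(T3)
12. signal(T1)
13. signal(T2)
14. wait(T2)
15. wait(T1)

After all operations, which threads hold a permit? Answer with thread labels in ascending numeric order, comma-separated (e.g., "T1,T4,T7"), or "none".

Step 1: wait(T5) -> count=2 queue=[] holders={T5}
Step 2: signal(T5) -> count=3 queue=[] holders={none}
Step 3: wait(T2) -> count=2 queue=[] holders={T2}
Step 4: wait(T4) -> count=1 queue=[] holders={T2,T4}
Step 5: wait(T5) -> count=0 queue=[] holders={T2,T4,T5}
Step 6: signal(T5) -> count=1 queue=[] holders={T2,T4}
Step 7: wait(T1) -> count=0 queue=[] holders={T1,T2,T4}
Step 8: wait(T3) -> count=0 queue=[T3] holders={T1,T2,T4}
Step 9: wait(T5) -> count=0 queue=[T3,T5] holders={T1,T2,T4}
Step 10: signal(T4) -> count=0 queue=[T5] holders={T1,T2,T3}
Step 11: signal(T3) -> count=0 queue=[] holders={T1,T2,T5}
Step 12: signal(T1) -> count=1 queue=[] holders={T2,T5}
Step 13: signal(T2) -> count=2 queue=[] holders={T5}
Step 14: wait(T2) -> count=1 queue=[] holders={T2,T5}
Step 15: wait(T1) -> count=0 queue=[] holders={T1,T2,T5}
Final holders: T1,T2,T5

Answer: T1,T2,T5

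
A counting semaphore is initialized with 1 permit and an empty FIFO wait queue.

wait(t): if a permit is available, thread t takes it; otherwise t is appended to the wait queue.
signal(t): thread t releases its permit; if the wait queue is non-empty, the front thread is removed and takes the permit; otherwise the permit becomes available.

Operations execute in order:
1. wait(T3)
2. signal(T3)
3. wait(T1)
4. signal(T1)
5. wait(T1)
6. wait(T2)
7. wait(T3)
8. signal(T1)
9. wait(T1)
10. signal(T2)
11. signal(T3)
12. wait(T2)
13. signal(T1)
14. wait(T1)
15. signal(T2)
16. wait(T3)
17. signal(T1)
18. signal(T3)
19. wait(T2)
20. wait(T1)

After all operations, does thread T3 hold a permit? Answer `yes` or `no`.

Answer: no

Derivation:
Step 1: wait(T3) -> count=0 queue=[] holders={T3}
Step 2: signal(T3) -> count=1 queue=[] holders={none}
Step 3: wait(T1) -> count=0 queue=[] holders={T1}
Step 4: signal(T1) -> count=1 queue=[] holders={none}
Step 5: wait(T1) -> count=0 queue=[] holders={T1}
Step 6: wait(T2) -> count=0 queue=[T2] holders={T1}
Step 7: wait(T3) -> count=0 queue=[T2,T3] holders={T1}
Step 8: signal(T1) -> count=0 queue=[T3] holders={T2}
Step 9: wait(T1) -> count=0 queue=[T3,T1] holders={T2}
Step 10: signal(T2) -> count=0 queue=[T1] holders={T3}
Step 11: signal(T3) -> count=0 queue=[] holders={T1}
Step 12: wait(T2) -> count=0 queue=[T2] holders={T1}
Step 13: signal(T1) -> count=0 queue=[] holders={T2}
Step 14: wait(T1) -> count=0 queue=[T1] holders={T2}
Step 15: signal(T2) -> count=0 queue=[] holders={T1}
Step 16: wait(T3) -> count=0 queue=[T3] holders={T1}
Step 17: signal(T1) -> count=0 queue=[] holders={T3}
Step 18: signal(T3) -> count=1 queue=[] holders={none}
Step 19: wait(T2) -> count=0 queue=[] holders={T2}
Step 20: wait(T1) -> count=0 queue=[T1] holders={T2}
Final holders: {T2} -> T3 not in holders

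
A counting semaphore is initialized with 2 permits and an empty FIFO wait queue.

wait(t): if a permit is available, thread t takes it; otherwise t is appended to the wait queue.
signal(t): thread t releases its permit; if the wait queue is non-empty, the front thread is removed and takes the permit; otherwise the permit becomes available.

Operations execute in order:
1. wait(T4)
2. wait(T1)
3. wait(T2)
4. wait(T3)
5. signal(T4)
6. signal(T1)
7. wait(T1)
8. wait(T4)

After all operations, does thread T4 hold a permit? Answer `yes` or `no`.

Answer: no

Derivation:
Step 1: wait(T4) -> count=1 queue=[] holders={T4}
Step 2: wait(T1) -> count=0 queue=[] holders={T1,T4}
Step 3: wait(T2) -> count=0 queue=[T2] holders={T1,T4}
Step 4: wait(T3) -> count=0 queue=[T2,T3] holders={T1,T4}
Step 5: signal(T4) -> count=0 queue=[T3] holders={T1,T2}
Step 6: signal(T1) -> count=0 queue=[] holders={T2,T3}
Step 7: wait(T1) -> count=0 queue=[T1] holders={T2,T3}
Step 8: wait(T4) -> count=0 queue=[T1,T4] holders={T2,T3}
Final holders: {T2,T3} -> T4 not in holders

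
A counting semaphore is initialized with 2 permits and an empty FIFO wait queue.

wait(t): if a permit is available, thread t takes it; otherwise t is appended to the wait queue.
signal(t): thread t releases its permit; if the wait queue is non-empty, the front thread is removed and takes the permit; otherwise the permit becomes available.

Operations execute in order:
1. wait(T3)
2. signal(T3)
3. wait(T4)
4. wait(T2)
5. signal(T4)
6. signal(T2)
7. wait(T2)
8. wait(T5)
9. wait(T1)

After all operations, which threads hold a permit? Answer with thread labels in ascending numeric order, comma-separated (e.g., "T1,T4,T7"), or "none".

Answer: T2,T5

Derivation:
Step 1: wait(T3) -> count=1 queue=[] holders={T3}
Step 2: signal(T3) -> count=2 queue=[] holders={none}
Step 3: wait(T4) -> count=1 queue=[] holders={T4}
Step 4: wait(T2) -> count=0 queue=[] holders={T2,T4}
Step 5: signal(T4) -> count=1 queue=[] holders={T2}
Step 6: signal(T2) -> count=2 queue=[] holders={none}
Step 7: wait(T2) -> count=1 queue=[] holders={T2}
Step 8: wait(T5) -> count=0 queue=[] holders={T2,T5}
Step 9: wait(T1) -> count=0 queue=[T1] holders={T2,T5}
Final holders: T2,T5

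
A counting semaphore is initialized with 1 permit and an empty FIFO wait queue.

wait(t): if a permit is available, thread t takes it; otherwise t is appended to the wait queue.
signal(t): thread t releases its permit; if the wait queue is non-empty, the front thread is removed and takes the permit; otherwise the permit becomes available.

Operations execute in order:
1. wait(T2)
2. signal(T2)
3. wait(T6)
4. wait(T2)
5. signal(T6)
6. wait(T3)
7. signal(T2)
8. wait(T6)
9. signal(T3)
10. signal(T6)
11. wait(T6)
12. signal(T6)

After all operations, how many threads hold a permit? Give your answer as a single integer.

Step 1: wait(T2) -> count=0 queue=[] holders={T2}
Step 2: signal(T2) -> count=1 queue=[] holders={none}
Step 3: wait(T6) -> count=0 queue=[] holders={T6}
Step 4: wait(T2) -> count=0 queue=[T2] holders={T6}
Step 5: signal(T6) -> count=0 queue=[] holders={T2}
Step 6: wait(T3) -> count=0 queue=[T3] holders={T2}
Step 7: signal(T2) -> count=0 queue=[] holders={T3}
Step 8: wait(T6) -> count=0 queue=[T6] holders={T3}
Step 9: signal(T3) -> count=0 queue=[] holders={T6}
Step 10: signal(T6) -> count=1 queue=[] holders={none}
Step 11: wait(T6) -> count=0 queue=[] holders={T6}
Step 12: signal(T6) -> count=1 queue=[] holders={none}
Final holders: {none} -> 0 thread(s)

Answer: 0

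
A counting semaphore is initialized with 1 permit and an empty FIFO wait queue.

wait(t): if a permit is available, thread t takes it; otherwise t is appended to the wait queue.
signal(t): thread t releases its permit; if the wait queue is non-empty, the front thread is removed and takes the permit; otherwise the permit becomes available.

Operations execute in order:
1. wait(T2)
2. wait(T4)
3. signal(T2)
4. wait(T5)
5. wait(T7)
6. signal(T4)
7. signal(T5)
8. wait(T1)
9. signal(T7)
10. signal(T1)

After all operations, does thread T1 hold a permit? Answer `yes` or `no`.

Answer: no

Derivation:
Step 1: wait(T2) -> count=0 queue=[] holders={T2}
Step 2: wait(T4) -> count=0 queue=[T4] holders={T2}
Step 3: signal(T2) -> count=0 queue=[] holders={T4}
Step 4: wait(T5) -> count=0 queue=[T5] holders={T4}
Step 5: wait(T7) -> count=0 queue=[T5,T7] holders={T4}
Step 6: signal(T4) -> count=0 queue=[T7] holders={T5}
Step 7: signal(T5) -> count=0 queue=[] holders={T7}
Step 8: wait(T1) -> count=0 queue=[T1] holders={T7}
Step 9: signal(T7) -> count=0 queue=[] holders={T1}
Step 10: signal(T1) -> count=1 queue=[] holders={none}
Final holders: {none} -> T1 not in holders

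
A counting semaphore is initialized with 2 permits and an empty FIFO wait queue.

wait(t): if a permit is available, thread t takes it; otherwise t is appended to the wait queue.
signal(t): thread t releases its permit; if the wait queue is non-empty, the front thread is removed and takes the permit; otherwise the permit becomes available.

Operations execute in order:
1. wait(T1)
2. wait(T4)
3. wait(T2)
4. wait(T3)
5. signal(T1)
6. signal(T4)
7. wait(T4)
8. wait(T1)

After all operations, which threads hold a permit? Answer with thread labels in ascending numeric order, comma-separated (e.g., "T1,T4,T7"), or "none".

Answer: T2,T3

Derivation:
Step 1: wait(T1) -> count=1 queue=[] holders={T1}
Step 2: wait(T4) -> count=0 queue=[] holders={T1,T4}
Step 3: wait(T2) -> count=0 queue=[T2] holders={T1,T4}
Step 4: wait(T3) -> count=0 queue=[T2,T3] holders={T1,T4}
Step 5: signal(T1) -> count=0 queue=[T3] holders={T2,T4}
Step 6: signal(T4) -> count=0 queue=[] holders={T2,T3}
Step 7: wait(T4) -> count=0 queue=[T4] holders={T2,T3}
Step 8: wait(T1) -> count=0 queue=[T4,T1] holders={T2,T3}
Final holders: T2,T3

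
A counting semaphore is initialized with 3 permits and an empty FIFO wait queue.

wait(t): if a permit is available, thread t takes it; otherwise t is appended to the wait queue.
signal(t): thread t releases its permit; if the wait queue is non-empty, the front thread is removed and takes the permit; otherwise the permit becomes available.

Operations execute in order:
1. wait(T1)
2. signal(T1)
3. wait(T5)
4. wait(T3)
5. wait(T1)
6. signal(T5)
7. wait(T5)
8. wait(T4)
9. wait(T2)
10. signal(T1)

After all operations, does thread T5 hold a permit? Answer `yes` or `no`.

Step 1: wait(T1) -> count=2 queue=[] holders={T1}
Step 2: signal(T1) -> count=3 queue=[] holders={none}
Step 3: wait(T5) -> count=2 queue=[] holders={T5}
Step 4: wait(T3) -> count=1 queue=[] holders={T3,T5}
Step 5: wait(T1) -> count=0 queue=[] holders={T1,T3,T5}
Step 6: signal(T5) -> count=1 queue=[] holders={T1,T3}
Step 7: wait(T5) -> count=0 queue=[] holders={T1,T3,T5}
Step 8: wait(T4) -> count=0 queue=[T4] holders={T1,T3,T5}
Step 9: wait(T2) -> count=0 queue=[T4,T2] holders={T1,T3,T5}
Step 10: signal(T1) -> count=0 queue=[T2] holders={T3,T4,T5}
Final holders: {T3,T4,T5} -> T5 in holders

Answer: yes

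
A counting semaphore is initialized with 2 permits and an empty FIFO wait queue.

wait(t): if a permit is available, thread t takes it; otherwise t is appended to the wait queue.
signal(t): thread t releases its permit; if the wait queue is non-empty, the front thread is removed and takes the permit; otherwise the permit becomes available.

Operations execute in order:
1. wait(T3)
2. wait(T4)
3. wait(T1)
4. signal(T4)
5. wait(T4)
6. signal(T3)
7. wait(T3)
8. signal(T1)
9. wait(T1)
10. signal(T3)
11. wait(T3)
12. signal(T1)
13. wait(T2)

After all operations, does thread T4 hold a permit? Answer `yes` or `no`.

Step 1: wait(T3) -> count=1 queue=[] holders={T3}
Step 2: wait(T4) -> count=0 queue=[] holders={T3,T4}
Step 3: wait(T1) -> count=0 queue=[T1] holders={T3,T4}
Step 4: signal(T4) -> count=0 queue=[] holders={T1,T3}
Step 5: wait(T4) -> count=0 queue=[T4] holders={T1,T3}
Step 6: signal(T3) -> count=0 queue=[] holders={T1,T4}
Step 7: wait(T3) -> count=0 queue=[T3] holders={T1,T4}
Step 8: signal(T1) -> count=0 queue=[] holders={T3,T4}
Step 9: wait(T1) -> count=0 queue=[T1] holders={T3,T4}
Step 10: signal(T3) -> count=0 queue=[] holders={T1,T4}
Step 11: wait(T3) -> count=0 queue=[T3] holders={T1,T4}
Step 12: signal(T1) -> count=0 queue=[] holders={T3,T4}
Step 13: wait(T2) -> count=0 queue=[T2] holders={T3,T4}
Final holders: {T3,T4} -> T4 in holders

Answer: yes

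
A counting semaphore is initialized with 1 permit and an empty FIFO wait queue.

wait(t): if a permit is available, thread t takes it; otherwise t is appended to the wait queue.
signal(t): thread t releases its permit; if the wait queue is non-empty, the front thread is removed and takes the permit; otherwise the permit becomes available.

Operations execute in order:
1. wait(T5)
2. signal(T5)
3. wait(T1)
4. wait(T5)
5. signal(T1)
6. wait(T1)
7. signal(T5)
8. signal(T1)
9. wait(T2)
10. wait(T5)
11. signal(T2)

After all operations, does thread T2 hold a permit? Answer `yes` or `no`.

Answer: no

Derivation:
Step 1: wait(T5) -> count=0 queue=[] holders={T5}
Step 2: signal(T5) -> count=1 queue=[] holders={none}
Step 3: wait(T1) -> count=0 queue=[] holders={T1}
Step 4: wait(T5) -> count=0 queue=[T5] holders={T1}
Step 5: signal(T1) -> count=0 queue=[] holders={T5}
Step 6: wait(T1) -> count=0 queue=[T1] holders={T5}
Step 7: signal(T5) -> count=0 queue=[] holders={T1}
Step 8: signal(T1) -> count=1 queue=[] holders={none}
Step 9: wait(T2) -> count=0 queue=[] holders={T2}
Step 10: wait(T5) -> count=0 queue=[T5] holders={T2}
Step 11: signal(T2) -> count=0 queue=[] holders={T5}
Final holders: {T5} -> T2 not in holders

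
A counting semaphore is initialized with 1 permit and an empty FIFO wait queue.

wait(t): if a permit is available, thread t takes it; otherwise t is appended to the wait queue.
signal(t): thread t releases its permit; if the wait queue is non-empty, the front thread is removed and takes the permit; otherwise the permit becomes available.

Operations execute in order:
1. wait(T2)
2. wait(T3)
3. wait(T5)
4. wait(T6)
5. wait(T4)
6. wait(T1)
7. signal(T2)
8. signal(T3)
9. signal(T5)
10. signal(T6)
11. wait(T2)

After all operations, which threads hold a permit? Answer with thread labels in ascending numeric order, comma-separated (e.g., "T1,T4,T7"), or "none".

Answer: T4

Derivation:
Step 1: wait(T2) -> count=0 queue=[] holders={T2}
Step 2: wait(T3) -> count=0 queue=[T3] holders={T2}
Step 3: wait(T5) -> count=0 queue=[T3,T5] holders={T2}
Step 4: wait(T6) -> count=0 queue=[T3,T5,T6] holders={T2}
Step 5: wait(T4) -> count=0 queue=[T3,T5,T6,T4] holders={T2}
Step 6: wait(T1) -> count=0 queue=[T3,T5,T6,T4,T1] holders={T2}
Step 7: signal(T2) -> count=0 queue=[T5,T6,T4,T1] holders={T3}
Step 8: signal(T3) -> count=0 queue=[T6,T4,T1] holders={T5}
Step 9: signal(T5) -> count=0 queue=[T4,T1] holders={T6}
Step 10: signal(T6) -> count=0 queue=[T1] holders={T4}
Step 11: wait(T2) -> count=0 queue=[T1,T2] holders={T4}
Final holders: T4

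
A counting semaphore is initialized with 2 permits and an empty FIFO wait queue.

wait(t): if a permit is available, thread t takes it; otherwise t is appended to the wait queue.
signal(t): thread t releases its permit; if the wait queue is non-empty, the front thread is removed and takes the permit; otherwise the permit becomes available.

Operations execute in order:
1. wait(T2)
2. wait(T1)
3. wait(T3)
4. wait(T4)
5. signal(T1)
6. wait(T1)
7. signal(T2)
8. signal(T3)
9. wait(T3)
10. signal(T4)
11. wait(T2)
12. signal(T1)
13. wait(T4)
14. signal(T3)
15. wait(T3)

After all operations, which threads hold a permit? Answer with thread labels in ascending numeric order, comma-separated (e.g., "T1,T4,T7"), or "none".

Step 1: wait(T2) -> count=1 queue=[] holders={T2}
Step 2: wait(T1) -> count=0 queue=[] holders={T1,T2}
Step 3: wait(T3) -> count=0 queue=[T3] holders={T1,T2}
Step 4: wait(T4) -> count=0 queue=[T3,T4] holders={T1,T2}
Step 5: signal(T1) -> count=0 queue=[T4] holders={T2,T3}
Step 6: wait(T1) -> count=0 queue=[T4,T1] holders={T2,T3}
Step 7: signal(T2) -> count=0 queue=[T1] holders={T3,T4}
Step 8: signal(T3) -> count=0 queue=[] holders={T1,T4}
Step 9: wait(T3) -> count=0 queue=[T3] holders={T1,T4}
Step 10: signal(T4) -> count=0 queue=[] holders={T1,T3}
Step 11: wait(T2) -> count=0 queue=[T2] holders={T1,T3}
Step 12: signal(T1) -> count=0 queue=[] holders={T2,T3}
Step 13: wait(T4) -> count=0 queue=[T4] holders={T2,T3}
Step 14: signal(T3) -> count=0 queue=[] holders={T2,T4}
Step 15: wait(T3) -> count=0 queue=[T3] holders={T2,T4}
Final holders: T2,T4

Answer: T2,T4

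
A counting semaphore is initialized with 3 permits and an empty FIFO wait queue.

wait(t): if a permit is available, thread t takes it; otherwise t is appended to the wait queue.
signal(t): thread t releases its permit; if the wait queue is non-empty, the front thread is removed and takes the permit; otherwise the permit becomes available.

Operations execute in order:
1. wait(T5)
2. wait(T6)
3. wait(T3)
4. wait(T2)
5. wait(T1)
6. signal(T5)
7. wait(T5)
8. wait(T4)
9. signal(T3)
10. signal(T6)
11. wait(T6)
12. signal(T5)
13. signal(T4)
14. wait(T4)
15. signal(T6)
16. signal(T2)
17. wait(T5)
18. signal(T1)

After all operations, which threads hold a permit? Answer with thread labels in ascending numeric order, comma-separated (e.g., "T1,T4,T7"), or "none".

Answer: T4,T5

Derivation:
Step 1: wait(T5) -> count=2 queue=[] holders={T5}
Step 2: wait(T6) -> count=1 queue=[] holders={T5,T6}
Step 3: wait(T3) -> count=0 queue=[] holders={T3,T5,T6}
Step 4: wait(T2) -> count=0 queue=[T2] holders={T3,T5,T6}
Step 5: wait(T1) -> count=0 queue=[T2,T1] holders={T3,T5,T6}
Step 6: signal(T5) -> count=0 queue=[T1] holders={T2,T3,T6}
Step 7: wait(T5) -> count=0 queue=[T1,T5] holders={T2,T3,T6}
Step 8: wait(T4) -> count=0 queue=[T1,T5,T4] holders={T2,T3,T6}
Step 9: signal(T3) -> count=0 queue=[T5,T4] holders={T1,T2,T6}
Step 10: signal(T6) -> count=0 queue=[T4] holders={T1,T2,T5}
Step 11: wait(T6) -> count=0 queue=[T4,T6] holders={T1,T2,T5}
Step 12: signal(T5) -> count=0 queue=[T6] holders={T1,T2,T4}
Step 13: signal(T4) -> count=0 queue=[] holders={T1,T2,T6}
Step 14: wait(T4) -> count=0 queue=[T4] holders={T1,T2,T6}
Step 15: signal(T6) -> count=0 queue=[] holders={T1,T2,T4}
Step 16: signal(T2) -> count=1 queue=[] holders={T1,T4}
Step 17: wait(T5) -> count=0 queue=[] holders={T1,T4,T5}
Step 18: signal(T1) -> count=1 queue=[] holders={T4,T5}
Final holders: T4,T5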